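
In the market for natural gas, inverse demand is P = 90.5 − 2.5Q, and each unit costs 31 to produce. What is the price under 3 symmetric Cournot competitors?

P = 45.875

In a 3-firm Cournot equilibrium, symmetry and the first-order condition give q = (90.5 − 31)/(10) = 5.95. So Q = 17.85 and P = 45.875.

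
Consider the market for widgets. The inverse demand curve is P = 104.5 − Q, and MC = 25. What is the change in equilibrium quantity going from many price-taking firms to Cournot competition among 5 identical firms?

Equilibrium quantity falls by 13.25

Perfect competition: P = MC = 25, so 104.5 − Q = 25 and Q = 79.5.
Cournot with 5 identical firms: the symmetric best-response condition is 104.5 − 6q = 25. Each firm produces q = 13.25, total output Q = 66.25, price P = 38.25.
Change in equilibrium quantity: 66.25 − 79.5 = −13.25.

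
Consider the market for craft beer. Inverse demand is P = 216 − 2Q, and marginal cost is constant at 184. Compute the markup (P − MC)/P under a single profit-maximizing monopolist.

Monopoly sets MR = MC: 216 − 4Q = 184 ⇒ Q = 8, P = 216 − 2·8 = 200.
Lerner index = (P − MC)/P = (200 − 184)/200 = 0.08.

Lerner index = 0.08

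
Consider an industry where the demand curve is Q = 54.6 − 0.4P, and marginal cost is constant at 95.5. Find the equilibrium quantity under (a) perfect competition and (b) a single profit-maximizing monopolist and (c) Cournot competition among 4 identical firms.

Competition: Q = 16.4; Monopoly: Q = 8.2; Cournot: Q = 13.12

Inverting demand: P = 136.5 − 2.5Q.
Under competition P = MC = 95.5, so Q = (136.5 − 95.5)/2.5 = 16.4.
The monopolist equates marginal revenue to marginal cost: 136.5 − 5Q = 95.5, so Q = 8.2. From demand, P = 116.
In a 4-firm Cournot equilibrium, symmetry and the first-order condition give q = (136.5 − 95.5)/(12.5) = 3.28. So Q = 13.12 and P = 103.7.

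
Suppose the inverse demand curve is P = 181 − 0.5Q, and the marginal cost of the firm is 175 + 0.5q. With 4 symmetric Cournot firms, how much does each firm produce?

q_i = 2

Cournot with 4 identical firms: the symmetric best-response condition is 181 − 2.5q = 175 + 0.5q. Each firm produces q = 2, total output Q = 8, price P = 177.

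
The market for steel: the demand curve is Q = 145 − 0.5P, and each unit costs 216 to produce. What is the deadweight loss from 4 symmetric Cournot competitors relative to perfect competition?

Inverting demand: P = 290 − 2Q.
Under competition P = MC = 216, so Q = (290 − 216)/2 = 37.
With 4 symmetric Cournot firms, each firm's FOC gives 290 − 10q = 216, so q = 7.4, Q = 4·7.4 = 29.6, and P = 230.8.
DWL is the triangle between Q = 29.6 and Q = 37: ½·(37 − 29.6)·(230.8 − 216) = 54.76.

DWL = 54.76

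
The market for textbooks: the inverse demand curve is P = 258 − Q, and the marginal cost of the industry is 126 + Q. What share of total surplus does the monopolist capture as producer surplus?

PS/TS = 0.75

Monopoly sets MR = MC: 258 − 2Q = 126 + Q ⇒ Q = 44, P = 258 − 44 = 214.
CS = ½·(258 − 214)·44 = 968.
PS = P·Q − VC(Q) = 214·44 − (126·44 + ½·1·44²) = 2904.
Share captured = PS/TS = 2904/3872 = 0.75.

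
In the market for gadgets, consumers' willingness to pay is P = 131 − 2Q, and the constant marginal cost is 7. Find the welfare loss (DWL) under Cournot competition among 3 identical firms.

DWL = 240.25

Competitive firms price at marginal cost: P = 7, giving Q = 62.
With 3 symmetric Cournot firms, each firm's FOC gives 131 − 8q = 7, so q = 15.5, Q = 3·15.5 = 46.5, and P = 38.
DWL is the triangle between Q = 46.5 and Q = 62: ½·(62 − 46.5)·(38 − 7) = 240.25.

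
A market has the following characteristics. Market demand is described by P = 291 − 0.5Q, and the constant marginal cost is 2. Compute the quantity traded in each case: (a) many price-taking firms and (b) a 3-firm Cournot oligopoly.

Competition: Q = 578; Cournot: Q = 433.5

Perfect competition: P = MC = 2, so 291 − 0.5Q = 2 and Q = 578.
In a 3-firm Cournot equilibrium, symmetry and the first-order condition give q = (291 − 2)/(2) = 144.5. So Q = 433.5 and P = 74.25.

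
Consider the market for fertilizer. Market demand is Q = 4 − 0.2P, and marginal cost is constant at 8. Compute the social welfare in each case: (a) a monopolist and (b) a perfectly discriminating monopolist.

Inverting demand: P = 20 − 5Q.
The monopolist equates marginal revenue to marginal cost: 20 − 10Q = 8, so Q = 1.2. From demand, P = 14.
CS = ½·(20 − 14)·1.2 = 3.6; PS = (14 − 8)·1.2 = 7.2; TS = 10.8.
Under first-degree price discrimination the firm charges each unit its demand price and produces up to where P = MC, i.e. Q = 2.4. Consumer surplus is zero; producer surplus equals total surplus.
TS = 14.4 (equal to competitive TS).

Monopoly: TS = 10.8; Perfect PD: TS = 14.4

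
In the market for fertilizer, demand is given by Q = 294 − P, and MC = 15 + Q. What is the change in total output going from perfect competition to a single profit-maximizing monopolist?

Total output falls by 46.5

Inverting demand: P = 294 − Q.
Competitive equilibrium sets price equal to marginal cost: 294 − Q = 15 + Q, so Q = 139.5 and P = 154.5.
A monopolist chooses Q where MR = MC. MR = 294 − 2Q; setting this equal to 15 + Q gives Q = 93 and P = 201.
Change in total output: 93 − 139.5 = −46.5.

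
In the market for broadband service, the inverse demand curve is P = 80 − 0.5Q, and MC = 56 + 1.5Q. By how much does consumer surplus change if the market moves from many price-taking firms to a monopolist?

CS falls by 12.96

Competitive equilibrium sets price equal to marginal cost: 80 − 0.5Q = 56 + 1.5Q, so Q = 12 and P = 74.
CS = ½·(80 − 74)·12 = 36.
Monopoly sets MR = MC: 80 − Q = 56 + 1.5Q ⇒ Q = 9.6, P = 80 − 0.5·9.6 = 75.2.
CS = ½·(80 − 75.2)·9.6 = 23.04.
Change in consumer surplus: 23.04 − 36 = −12.96.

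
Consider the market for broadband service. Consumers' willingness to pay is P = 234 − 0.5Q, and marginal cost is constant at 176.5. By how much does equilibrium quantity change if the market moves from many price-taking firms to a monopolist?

Under competition P = MC = 176.5, so Q = (234 − 176.5)/0.5 = 115.
The monopolist equates marginal revenue to marginal cost: 234 − Q = 176.5, so Q = 57.5. From demand, P = 205.25.
Change in equilibrium quantity: 57.5 − 115 = −57.5.

Equilibrium quantity falls by 57.5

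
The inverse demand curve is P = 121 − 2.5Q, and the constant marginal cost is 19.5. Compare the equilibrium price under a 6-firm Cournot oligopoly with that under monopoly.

Cournot: P = 34; Monopoly: P = 70.25

Cournot with 6 identical firms: the symmetric best-response condition is 121 − 17.5q = 19.5. Each firm produces q = 5.8, total output Q = 34.8, price P = 34.
A monopolist chooses Q where MR = MC. MR = 121 − 5Q; setting this equal to 19.5 gives Q = 20.3 and P = 70.25.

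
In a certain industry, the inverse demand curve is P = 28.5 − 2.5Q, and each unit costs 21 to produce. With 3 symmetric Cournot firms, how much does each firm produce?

q_i = 0.75

Cournot with 3 identical firms: the symmetric best-response condition is 28.5 − 10q = 21. Each firm produces q = 0.75, total output Q = 2.25, price P = 22.875.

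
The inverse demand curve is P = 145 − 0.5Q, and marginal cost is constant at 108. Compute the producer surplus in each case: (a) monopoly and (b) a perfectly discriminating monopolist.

Monopoly: PS = 684.5; Perfect PD: PS = 1369

The monopolist equates marginal revenue to marginal cost: 145 − Q = 108, so Q = 37. From demand, P = 126.5.
PS = (126.5 − 108)·37 = 684.5.
Under first-degree price discrimination the firm charges each unit its demand price and produces up to where P = MC, i.e. Q = 74. Consumer surplus is zero; producer surplus equals total surplus.
PS = ½·(145 − 108)·74 = 1369.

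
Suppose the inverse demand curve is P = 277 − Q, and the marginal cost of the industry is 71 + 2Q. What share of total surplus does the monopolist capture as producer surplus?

The monopolist equates marginal revenue to marginal cost: 277 − 2Q = 71 + 2Q, so Q = 51.5. From demand, P = 225.5.
CS = ½·(277 − 225.5)·51.5 = 1326.125.
PS = P·Q − VC(Q) = 225.5·51.5 − (71·51.5 + ½·2·51.5²) = 5304.5.
Share captured = PS/TS = 5304.5/6630.625 = 0.8.

PS/TS = 0.8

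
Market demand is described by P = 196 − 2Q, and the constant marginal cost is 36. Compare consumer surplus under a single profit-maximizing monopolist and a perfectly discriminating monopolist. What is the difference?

CS falls by 1600

The monopolist equates marginal revenue to marginal cost: 196 − 4Q = 36, so Q = 40. From demand, P = 116.
CS = ½·(196 − 116)·40 = 1600.
A perfectly discriminating monopolist sells every unit with P(Q) ≥ MC(Q), so output equals the competitive quantity Q = 80. Each buyer pays their reservation price, so CS = 0 and the firm captures all surplus.
CS = 0.
Change in consumer surplus: 0 − 1600 = −1600.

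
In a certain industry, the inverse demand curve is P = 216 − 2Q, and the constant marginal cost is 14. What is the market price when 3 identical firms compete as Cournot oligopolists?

Cournot with 3 identical firms: the symmetric best-response condition is 216 − 8q = 14. Each firm produces q = 25.25, total output Q = 75.75, price P = 64.5.

P = 64.5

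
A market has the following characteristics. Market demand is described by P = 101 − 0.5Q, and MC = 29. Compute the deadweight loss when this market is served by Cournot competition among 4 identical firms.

Competitive firms price at marginal cost: P = 29, giving Q = 144.
Cournot with 4 identical firms: the symmetric best-response condition is 101 − 2.5q = 29. Each firm produces q = 28.8, total output Q = 115.2, price P = 43.4.
DWL is the triangle between Q = 115.2 and Q = 144: ½·(144 − 115.2)·(43.4 − 29) = 207.36.

DWL = 207.36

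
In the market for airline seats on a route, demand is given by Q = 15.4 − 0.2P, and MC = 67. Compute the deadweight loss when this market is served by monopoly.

Inverting demand: P = 77 − 5Q.
Competitive firms price at marginal cost: P = 67, giving Q = 2.
A monopolist chooses Q where MR = MC. MR = 77 − 10Q; setting this equal to 67 gives Q = 1 and P = 72.
DWL is the triangle between Q = 1 and Q = 2: ½·(2 − 1)·(72 − 67) = 2.5.

DWL = 2.5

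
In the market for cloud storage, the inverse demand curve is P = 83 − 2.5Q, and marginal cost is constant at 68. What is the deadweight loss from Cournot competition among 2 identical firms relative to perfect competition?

Perfect competition: P = MC = 68, so 83 − 2.5Q = 68 and Q = 6.
Cournot with 2 identical firms: the symmetric best-response condition is 83 − 7.5q = 68. Each firm produces q = 2, total output Q = 4, price P = 73.
DWL is the triangle between Q = 4 and Q = 6: ½·(6 − 4)·(73 − 68) = 5.

DWL = 5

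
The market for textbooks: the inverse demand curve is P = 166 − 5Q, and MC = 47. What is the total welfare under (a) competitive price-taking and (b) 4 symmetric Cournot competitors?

Competition: TS = 1416.1; Cournot: TS = 1359.456

Competitive firms price at marginal cost: P = 47, giving Q = 23.8.
CS = ½·(166 − 47)·23.8 = 1416.1; PS = (47 − 47)·23.8 = 0; TS = 1416.1.
In a 4-firm Cournot equilibrium, symmetry and the first-order condition give q = (166 − 47)/(25) = 4.76. So Q = 19.04 and P = 70.8.
CS = ½·(166 − 70.8)·19.04 = 906.304; PS = (70.8 − 47)·19.04 = 453.152; TS = 1359.456.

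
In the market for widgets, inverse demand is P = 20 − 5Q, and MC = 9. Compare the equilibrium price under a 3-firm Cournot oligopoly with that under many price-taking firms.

Cournot: P = 11.75; Competition: P = 9

In a 3-firm Cournot equilibrium, symmetry and the first-order condition give q = (20 − 9)/(20) = 0.55. So Q = 1.65 and P = 11.75.
Under competition P = MC = 9, so Q = (20 − 9)/5 = 2.2.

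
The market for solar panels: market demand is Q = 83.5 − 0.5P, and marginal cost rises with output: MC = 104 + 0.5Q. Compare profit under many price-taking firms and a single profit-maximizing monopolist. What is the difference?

Inverting demand: P = 167 − 2Q.
Competitive equilibrium sets price equal to marginal cost: 167 − 2Q = 104 + 0.5Q, so Q = 25.2 and P = 116.6.
Profit = 116.6·25.2 − (104·25.2 + ½·0.5·25.2²) = 158.76.
The monopolist equates marginal revenue to marginal cost: 167 − 4Q = 104 + 0.5Q, so Q = 14. From demand, P = 139.
Profit = 139·14 − (104·14 + ½·0.5·14²) = 441.
Change in profit: 441 − 158.76 = 282.24.

Profit rises by 282.24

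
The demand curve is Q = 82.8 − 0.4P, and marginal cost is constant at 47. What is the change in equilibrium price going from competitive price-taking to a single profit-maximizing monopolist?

Inverting demand: P = 207 − 2.5Q.
Perfect competition: P = MC = 47, so 207 − 2.5Q = 47 and Q = 64.
A monopolist chooses Q where MR = MC. MR = 207 − 5Q; setting this equal to 47 gives Q = 32 and P = 127.
Change in equilibrium price: 127 − 47 = 80.

P rises by 80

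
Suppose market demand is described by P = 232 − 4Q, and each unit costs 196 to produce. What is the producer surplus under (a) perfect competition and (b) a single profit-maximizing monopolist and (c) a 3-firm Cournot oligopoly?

Competitive firms price at marginal cost: P = 196, giving Q = 9.
PS = (196 − 196)·9 = 0.
A monopolist chooses Q where MR = MC. MR = 232 − 8Q; setting this equal to 196 gives Q = 4.5 and P = 214.
PS = (214 − 196)·4.5 = 81.
In a 3-firm Cournot equilibrium, symmetry and the first-order condition give q = (232 − 196)/(16) = 2.25. So Q = 6.75 and P = 205.
PS = (205 − 196)·6.75 = 60.75.

Competition: PS = 0; Monopoly: PS = 81; Cournot: PS = 60.75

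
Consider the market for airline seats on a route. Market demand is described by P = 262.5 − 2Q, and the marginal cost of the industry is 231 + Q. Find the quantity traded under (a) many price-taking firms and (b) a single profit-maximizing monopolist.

Under competition P = MC: 262.5 − 2Q = 231 + Q ⇒ Q = 10.5, P = 241.5.
The monopolist equates marginal revenue to marginal cost: 262.5 − 4Q = 231 + Q, so Q = 6.3. From demand, P = 249.9.

Competition: Q = 10.5; Monopoly: Q = 6.3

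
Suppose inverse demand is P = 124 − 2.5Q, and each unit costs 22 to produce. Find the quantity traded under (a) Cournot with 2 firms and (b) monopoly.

In a 2-firm Cournot equilibrium, symmetry and the first-order condition give q = (124 − 22)/(7.5) = 13.6. So Q = 27.2 and P = 56.
Monopoly sets MR = MC: 124 − 5Q = 22 ⇒ Q = 20.4, P = 124 − 2.5·20.4 = 73.

Cournot: Q = 27.2; Monopoly: Q = 20.4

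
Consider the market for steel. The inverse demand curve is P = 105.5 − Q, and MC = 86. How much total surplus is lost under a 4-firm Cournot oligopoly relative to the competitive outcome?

Competitive firms price at marginal cost: P = 86, giving Q = 19.5.
Cournot with 4 identical firms: the symmetric best-response condition is 105.5 − 5q = 86. Each firm produces q = 3.9, total output Q = 15.6, price P = 89.9.
DWL is the triangle between Q = 15.6 and Q = 19.5: ½·(19.5 − 15.6)·(89.9 − 86) = 7.605.

DWL = 7.605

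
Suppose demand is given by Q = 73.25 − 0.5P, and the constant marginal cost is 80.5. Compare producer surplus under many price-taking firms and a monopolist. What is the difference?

PS rises by 544.5

Inverting demand: P = 146.5 − 2Q.
Competitive firms price at marginal cost: P = 80.5, giving Q = 33.
PS = (80.5 − 80.5)·33 = 0.
A monopolist chooses Q where MR = MC. MR = 146.5 − 4Q; setting this equal to 80.5 gives Q = 16.5 and P = 113.5.
PS = (113.5 − 80.5)·16.5 = 544.5.
Change in producer surplus: 544.5 − 0 = 544.5.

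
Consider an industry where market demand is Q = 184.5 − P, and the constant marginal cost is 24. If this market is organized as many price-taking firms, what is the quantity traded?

Inverting demand: P = 184.5 − Q.
Perfect competition: P = MC = 24, so 184.5 − Q = 24 and Q = 160.5.

Q = 160.5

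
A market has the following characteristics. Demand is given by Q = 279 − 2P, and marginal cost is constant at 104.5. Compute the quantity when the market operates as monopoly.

Q = 35

Inverting demand: P = 139.5 − 0.5Q.
The monopolist equates marginal revenue to marginal cost: 139.5 − Q = 104.5, so Q = 35. From demand, P = 122.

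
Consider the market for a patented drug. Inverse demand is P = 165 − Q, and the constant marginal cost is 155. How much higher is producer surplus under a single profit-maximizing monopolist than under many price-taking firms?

Competitive firms price at marginal cost: P = 155, giving Q = 10.
PS = (155 − 155)·10 = 0.
A monopolist chooses Q where MR = MC. MR = 165 − 2Q; setting this equal to 155 gives Q = 5 and P = 160.
PS = (160 − 155)·5 = 25.
Change in producer surplus: 25 − 0 = 25.

PS rises by 25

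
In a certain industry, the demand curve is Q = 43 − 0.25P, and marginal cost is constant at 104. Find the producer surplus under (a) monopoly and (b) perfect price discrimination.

Inverting demand: P = 172 − 4Q.
A monopolist chooses Q where MR = MC. MR = 172 − 8Q; setting this equal to 104 gives Q = 8.5 and P = 138.
PS = (138 − 104)·8.5 = 289.
A perfectly discriminating monopolist sells every unit with P(Q) ≥ MC(Q), so output equals the competitive quantity Q = 17. Each buyer pays their reservation price, so CS = 0 and the firm captures all surplus.
PS = ½·(172 − 104)·17 = 578.

Monopoly: PS = 289; Perfect PD: PS = 578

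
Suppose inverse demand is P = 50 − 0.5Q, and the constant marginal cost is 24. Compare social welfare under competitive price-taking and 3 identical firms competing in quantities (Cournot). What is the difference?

Under competition P = MC = 24, so Q = (50 − 24)/0.5 = 52.
CS = ½·(50 − 24)·52 = 676; PS = (24 − 24)·52 = 0; TS = 676.
With 3 symmetric Cournot firms, each firm's FOC gives 50 − 2q = 24, so q = 13, Q = 3·13 = 39, and P = 30.5.
CS = ½·(50 − 30.5)·39 = 380.25; PS = (30.5 − 24)·39 = 253.5; TS = 633.75.
Change in social welfare: 633.75 − 676 = −42.25.

TS falls by 42.25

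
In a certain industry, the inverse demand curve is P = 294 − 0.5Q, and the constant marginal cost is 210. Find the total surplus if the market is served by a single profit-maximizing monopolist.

The monopolist equates marginal revenue to marginal cost: 294 − Q = 210, so Q = 84. From demand, P = 252.
CS = ½·(294 − 252)·84 = 1764; PS = (252 − 210)·84 = 3528; TS = 5292.

TS = 5292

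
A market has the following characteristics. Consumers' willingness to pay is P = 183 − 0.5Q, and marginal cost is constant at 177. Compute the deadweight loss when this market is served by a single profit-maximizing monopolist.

DWL = 9

Perfect competition: P = MC = 177, so 183 − 0.5Q = 177 and Q = 12.
A monopolist chooses Q where MR = MC. MR = 183 − Q; setting this equal to 177 gives Q = 6 and P = 180.
DWL is the triangle between Q = 6 and Q = 12: ½·(12 − 6)·(180 − 177) = 9.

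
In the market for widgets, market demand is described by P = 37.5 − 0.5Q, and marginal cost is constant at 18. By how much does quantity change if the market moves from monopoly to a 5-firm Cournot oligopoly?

Monopoly sets MR = MC: 37.5 − Q = 18 ⇒ Q = 19.5, P = 37.5 − 0.5·19.5 = 27.75.
In a 5-firm Cournot equilibrium, symmetry and the first-order condition give q = (37.5 − 18)/(3) = 6.5. So Q = 32.5 and P = 21.25.
Change in quantity: 32.5 − 19.5 = 13.

Quantity rises by 13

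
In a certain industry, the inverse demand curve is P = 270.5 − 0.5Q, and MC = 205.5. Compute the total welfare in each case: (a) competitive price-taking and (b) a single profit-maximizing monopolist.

Under competition P = MC = 205.5, so Q = (270.5 − 205.5)/0.5 = 130.
CS = ½·(270.5 − 205.5)·130 = 4225; PS = (205.5 − 205.5)·130 = 0; TS = 4225.
Monopoly sets MR = MC: 270.5 − Q = 205.5 ⇒ Q = 65, P = 270.5 − 0.5·65 = 238.
CS = ½·(270.5 − 238)·65 = 1056.25; PS = (238 − 205.5)·65 = 2112.5; TS = 3168.75.

Competition: TS = 4225; Monopoly: TS = 3168.75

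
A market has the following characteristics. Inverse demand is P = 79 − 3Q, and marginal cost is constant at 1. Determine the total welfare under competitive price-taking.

TS = 1014

Perfect competition: P = MC = 1, so 79 − 3Q = 1 and Q = 26.
CS = ½·(79 − 1)·26 = 1014; PS = (1 − 1)·26 = 0; TS = 1014.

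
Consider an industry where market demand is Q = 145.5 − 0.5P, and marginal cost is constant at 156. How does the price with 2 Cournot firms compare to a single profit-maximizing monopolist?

Cournot: P = 201; Monopoly: P = 223.5

Inverting demand: P = 291 − 2Q.
With 2 symmetric Cournot firms, each firm's FOC gives 291 − 6q = 156, so q = 22.5, Q = 2·22.5 = 45, and P = 201.
The monopolist equates marginal revenue to marginal cost: 291 − 4Q = 156, so Q = 33.75. From demand, P = 223.5.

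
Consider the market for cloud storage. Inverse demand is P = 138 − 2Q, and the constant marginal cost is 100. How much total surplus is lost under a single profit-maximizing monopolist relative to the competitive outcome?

DWL = 90.25

Perfect competition: P = MC = 100, so 138 − 2Q = 100 and Q = 19.
A monopolist chooses Q where MR = MC. MR = 138 − 4Q; setting this equal to 100 gives Q = 9.5 and P = 119.
DWL is the triangle between Q = 9.5 and Q = 19: ½·(19 − 9.5)·(119 − 100) = 90.25.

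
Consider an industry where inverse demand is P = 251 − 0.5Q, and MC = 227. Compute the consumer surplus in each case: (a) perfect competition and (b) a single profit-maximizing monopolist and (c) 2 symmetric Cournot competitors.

Under competition P = MC = 227, so Q = (251 − 227)/0.5 = 48.
CS = ½·(251 − 227)·48 = 576.
A monopolist chooses Q where MR = MC. MR = 251 − Q; setting this equal to 227 gives Q = 24 and P = 239.
CS = ½·(251 − 239)·24 = 144.
In a 2-firm Cournot equilibrium, symmetry and the first-order condition give q = (251 − 227)/(1.5) = 16. So Q = 32 and P = 235.
CS = ½·(251 − 235)·32 = 256.

Competition: CS = 576; Monopoly: CS = 144; Cournot: CS = 256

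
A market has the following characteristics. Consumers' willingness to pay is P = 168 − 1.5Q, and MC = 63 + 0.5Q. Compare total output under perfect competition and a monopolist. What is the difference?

Q falls by 22.5

Under competition P = MC: 168 − 1.5Q = 63 + 0.5Q ⇒ Q = 52.5, P = 89.25.
A monopolist chooses Q where MR = MC. MR = 168 − 3Q; setting this equal to 63 + 0.5Q gives Q = 30 and P = 123.
Change in total output: 30 − 52.5 = −22.5.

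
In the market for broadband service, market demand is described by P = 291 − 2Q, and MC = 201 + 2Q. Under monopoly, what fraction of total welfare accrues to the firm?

PS/TS = 0.75

A monopolist chooses Q where MR = MC. MR = 291 − 4Q; setting this equal to 201 + 2Q gives Q = 15 and P = 261.
CS = ½·(291 − 261)·15 = 225.
PS = P·Q − VC(Q) = 261·15 − (201·15 + ½·2·15²) = 675.
Share captured = PS/TS = 675/900 = 0.75.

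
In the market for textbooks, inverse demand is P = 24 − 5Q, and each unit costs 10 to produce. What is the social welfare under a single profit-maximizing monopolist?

Monopoly sets MR = MC: 24 − 10Q = 10 ⇒ Q = 1.4, P = 24 − 5·1.4 = 17.
CS = ½·(24 − 17)·1.4 = 4.9; PS = (17 − 10)·1.4 = 9.8; TS = 14.7.

TS = 14.7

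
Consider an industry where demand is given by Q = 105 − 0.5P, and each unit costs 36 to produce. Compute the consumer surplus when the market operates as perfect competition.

CS = 7569

Inverting demand: P = 210 − 2Q.
Competitive firms price at marginal cost: P = 36, giving Q = 87.
CS = ½·(210 − 36)·87 = 7569.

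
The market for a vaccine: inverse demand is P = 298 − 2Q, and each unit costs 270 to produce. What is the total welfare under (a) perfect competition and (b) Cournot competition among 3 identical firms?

Competition: TS = 196; Cournot: TS = 183.75

Under competition P = MC = 270, so Q = (298 − 270)/2 = 14.
CS = ½·(298 − 270)·14 = 196; PS = (270 − 270)·14 = 0; TS = 196.
Cournot with 3 identical firms: the symmetric best-response condition is 298 − 8q = 270. Each firm produces q = 3.5, total output Q = 10.5, price P = 277.
CS = ½·(298 − 277)·10.5 = 110.25; PS = (277 − 270)·10.5 = 73.5; TS = 183.75.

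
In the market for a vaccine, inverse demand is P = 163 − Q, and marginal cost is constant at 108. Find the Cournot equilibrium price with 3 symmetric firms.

With 3 symmetric Cournot firms, each firm's FOC gives 163 − 4q = 108, so q = 13.75, Q = 3·13.75 = 41.25, and P = 121.75.

P = 121.75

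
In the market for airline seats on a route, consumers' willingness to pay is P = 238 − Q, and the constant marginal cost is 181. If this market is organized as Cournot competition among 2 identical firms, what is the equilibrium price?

P = 200

Cournot with 2 identical firms: the symmetric best-response condition is 238 − 3q = 181. Each firm produces q = 19, total output Q = 38, price P = 200.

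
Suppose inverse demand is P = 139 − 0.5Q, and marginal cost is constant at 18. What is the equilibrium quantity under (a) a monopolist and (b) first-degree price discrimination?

Monopoly: Q = 121; Perfect PD: Q = 242

Monopoly sets MR = MC: 139 − Q = 18 ⇒ Q = 121, P = 139 − 0.5·121 = 78.5.
With perfect price discrimination, output is the efficient level Q = 242 (where demand meets MC), but every buyer pays their willingness to pay: CS = 0 and PS = total surplus.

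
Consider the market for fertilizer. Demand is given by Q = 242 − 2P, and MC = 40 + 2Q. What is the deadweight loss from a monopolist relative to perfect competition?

Inverting demand: P = 121 − 0.5Q.
Under competition P = MC: 121 − 0.5Q = 40 + 2Q ⇒ Q = 32.4, P = 104.8.
A monopolist chooses Q where MR = MC. MR = 121 − Q; setting this equal to 40 + 2Q gives Q = 27 and P = 107.5.
CS = ½·(121 − 104.8)·32.4 = 262.44; PS = (104.8·32.4 − 40·32.4 − ½·2·32.4²) = 1049.76; TS = 1312.2.
CS = ½·(121 − 107.5)·27 = 182.25; PS = (107.5·27 − 40·27 − ½·2·27²) = 1093.5; TS = 1275.75.
DWL = 1312.2 − 1275.75 = 36.45.

DWL = 36.45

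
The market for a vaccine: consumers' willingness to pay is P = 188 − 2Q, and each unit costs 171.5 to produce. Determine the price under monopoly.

A monopolist chooses Q where MR = MC. MR = 188 − 4Q; setting this equal to 171.5 gives Q = 4.125 and P = 179.75.

P = 179.75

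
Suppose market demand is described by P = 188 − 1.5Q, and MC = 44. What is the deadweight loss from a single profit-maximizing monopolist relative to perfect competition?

DWL = 1728

Perfect competition: P = MC = 44, so 188 − 1.5Q = 44 and Q = 96.
A monopolist chooses Q where MR = MC. MR = 188 − 3Q; setting this equal to 44 gives Q = 48 and P = 116.
DWL is the triangle between Q = 48 and Q = 96: ½·(96 − 48)·(116 − 44) = 1728.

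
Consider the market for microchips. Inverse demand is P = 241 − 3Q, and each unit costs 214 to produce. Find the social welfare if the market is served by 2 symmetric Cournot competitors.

TS = 108

In a 2-firm Cournot equilibrium, symmetry and the first-order condition give q = (241 − 214)/(9) = 3. So Q = 6 and P = 223.
CS = ½·(241 − 223)·6 = 54; PS = (223 − 214)·6 = 54; TS = 108.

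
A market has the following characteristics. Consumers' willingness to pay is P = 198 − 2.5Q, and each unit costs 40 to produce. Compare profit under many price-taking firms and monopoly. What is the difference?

Competitive firms price at marginal cost: P = 40, giving Q = 63.2.
Profit = (40 − 40)·63.2 = 0.
The monopolist equates marginal revenue to marginal cost: 198 − 5Q = 40, so Q = 31.6. From demand, P = 119.
Profit = (119 − 40)·31.6 = 2496.4.
Change in profit: 2496.4 − 0 = 2496.4.

π rises by 2496.4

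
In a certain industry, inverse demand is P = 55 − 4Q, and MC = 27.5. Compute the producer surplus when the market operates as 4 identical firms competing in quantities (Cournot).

With 4 symmetric Cournot firms, each firm's FOC gives 55 − 20q = 27.5, so q = 1.375, Q = 4·1.375 = 5.5, and P = 33.
PS = (33 − 27.5)·5.5 = 30.25.

PS = 30.25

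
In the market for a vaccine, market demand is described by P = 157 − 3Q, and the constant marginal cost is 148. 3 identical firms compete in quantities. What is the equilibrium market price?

With 3 symmetric Cournot firms, each firm's FOC gives 157 − 12q = 148, so q = 0.75, Q = 3·0.75 = 2.25, and P = 150.25.

P = 150.25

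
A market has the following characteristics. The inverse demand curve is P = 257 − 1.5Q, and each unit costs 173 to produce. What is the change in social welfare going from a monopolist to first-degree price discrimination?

Social welfare rises by 588

Monopoly sets MR = MC: 257 − 3Q = 173 ⇒ Q = 28, P = 257 − 1.5·28 = 215.
CS = ½·(257 − 215)·28 = 588; PS = (215 − 173)·28 = 1176; TS = 1764.
Under first-degree price discrimination the firm charges each unit its demand price and produces up to where P = MC, i.e. Q = 56. Consumer surplus is zero; producer surplus equals total surplus.
TS = 2352 (equal to competitive TS).
Change in social welfare: 2352 − 1764 = 588.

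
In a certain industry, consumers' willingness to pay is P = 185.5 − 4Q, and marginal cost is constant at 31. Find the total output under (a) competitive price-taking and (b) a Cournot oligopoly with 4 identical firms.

Competition: Q = 38.625; Cournot: Q = 30.9

Perfect competition: P = MC = 31, so 185.5 − 4Q = 31 and Q = 38.625.
With 4 symmetric Cournot firms, each firm's FOC gives 185.5 − 20q = 31, so q = 7.725, Q = 4·7.725 = 30.9, and P = 61.9.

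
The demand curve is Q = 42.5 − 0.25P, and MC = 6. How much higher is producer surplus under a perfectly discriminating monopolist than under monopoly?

PS rises by 1681

Inverting demand: P = 170 − 4Q.
A monopolist chooses Q where MR = MC. MR = 170 − 8Q; setting this equal to 6 gives Q = 20.5 and P = 88.
PS = (88 − 6)·20.5 = 1681.
A perfectly discriminating monopolist sells every unit with P(Q) ≥ MC(Q), so output equals the competitive quantity Q = 41. Each buyer pays their reservation price, so CS = 0 and the firm captures all surplus.
PS = ½·(170 − 6)·41 = 3362.
Change in producer surplus: 3362 − 1681 = 1681.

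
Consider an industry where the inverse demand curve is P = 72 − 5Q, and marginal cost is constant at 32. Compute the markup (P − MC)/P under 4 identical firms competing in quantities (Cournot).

Cournot with 4 identical firms: the symmetric best-response condition is 72 − 25q = 32. Each firm produces q = 1.6, total output Q = 6.4, price P = 40.
Lerner index = (P − MC)/P = (40 − 32)/40 = 0.2.

Lerner index = 0.2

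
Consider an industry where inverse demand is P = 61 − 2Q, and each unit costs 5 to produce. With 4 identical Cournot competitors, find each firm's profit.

Cournot with 4 identical firms: the symmetric best-response condition is 61 − 10q = 5. Each firm produces q = 5.6, total output Q = 22.4, price P = 16.2.
Each firm's profit = (16.2 − 5)·5.6 = 62.72.

π_i = 62.72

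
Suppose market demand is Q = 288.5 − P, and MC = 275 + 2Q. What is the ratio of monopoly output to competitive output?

Inverting demand: P = 288.5 − Q.
The monopolist equates marginal revenue to marginal cost: 288.5 − 2Q = 275 + 2Q, so Q = 3.375. From demand, P = 285.125.
Under competition P = MC: 288.5 − Q = 275 + 2Q ⇒ Q = 4.5, P = 284.
Ratio Q_m/Q_c = 3.375/4.5 = 0.75.

Q_m/Q_c = 0.75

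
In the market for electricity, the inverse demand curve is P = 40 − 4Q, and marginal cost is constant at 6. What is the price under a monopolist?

P = 23

Monopoly sets MR = MC: 40 − 8Q = 6 ⇒ Q = 4.25, P = 40 − 4·4.25 = 23.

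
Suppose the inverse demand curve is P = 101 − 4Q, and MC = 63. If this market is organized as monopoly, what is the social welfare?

TS = 135.375

The monopolist equates marginal revenue to marginal cost: 101 − 8Q = 63, so Q = 4.75. From demand, P = 82.
CS = ½·(101 − 82)·4.75 = 45.125; PS = (82 − 63)·4.75 = 90.25; TS = 135.375.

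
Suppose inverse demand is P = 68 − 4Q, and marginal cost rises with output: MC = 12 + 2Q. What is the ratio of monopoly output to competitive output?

Monopoly sets MR = MC: 68 − 8Q = 12 + 2Q ⇒ Q = 5.6, P = 68 − 4·5.6 = 45.6.
Competitive equilibrium sets price equal to marginal cost: 68 − 4Q = 12 + 2Q, so Q = 28/3 and P = 92/3.
Ratio Q_m/Q_c = 5.6/(28/3) = 0.6.

Q_m/Q_c = 0.6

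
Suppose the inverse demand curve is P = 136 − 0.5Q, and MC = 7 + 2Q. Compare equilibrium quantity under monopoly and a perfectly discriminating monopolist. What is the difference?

A monopolist chooses Q where MR = MC. MR = 136 − Q; setting this equal to 7 + 2Q gives Q = 43 and P = 114.5.
Under first-degree price discrimination the firm charges each unit its demand price and produces up to where P = MC, i.e. Q = 51.6. Consumer surplus is zero; producer surplus equals total surplus.
Change in equilibrium quantity: 51.6 − 43 = 8.6.

Q rises by 8.6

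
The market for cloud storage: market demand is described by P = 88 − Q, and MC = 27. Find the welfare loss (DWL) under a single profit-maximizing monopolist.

Under competition P = MC = 27, so Q = (88 − 27)/1 = 61.
The monopolist equates marginal revenue to marginal cost: 88 − 2Q = 27, so Q = 30.5. From demand, P = 57.5.
DWL is the triangle between Q = 30.5 and Q = 61: ½·(61 − 30.5)·(57.5 − 27) = 465.125.

DWL = 465.125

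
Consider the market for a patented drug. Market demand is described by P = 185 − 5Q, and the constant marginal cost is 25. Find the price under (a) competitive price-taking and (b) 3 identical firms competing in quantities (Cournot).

Competition: P = 25; Cournot: P = 65

Perfect competition: P = MC = 25, so 185 − 5Q = 25 and Q = 32.
With 3 symmetric Cournot firms, each firm's FOC gives 185 − 20q = 25, so q = 8, Q = 3·8 = 24, and P = 65.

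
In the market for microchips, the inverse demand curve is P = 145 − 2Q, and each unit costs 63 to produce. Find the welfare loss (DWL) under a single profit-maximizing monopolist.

Perfect competition: P = MC = 63, so 145 − 2Q = 63 and Q = 41.
A monopolist chooses Q where MR = MC. MR = 145 − 4Q; setting this equal to 63 gives Q = 20.5 and P = 104.
DWL is the triangle between Q = 20.5 and Q = 41: ½·(41 − 20.5)·(104 − 63) = 420.25.

DWL = 420.25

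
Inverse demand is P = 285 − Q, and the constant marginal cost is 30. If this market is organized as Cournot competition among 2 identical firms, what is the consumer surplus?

Cournot with 2 identical firms: the symmetric best-response condition is 285 − 3q = 30. Each firm produces q = 85, total output Q = 170, price P = 115.
CS = ½·(285 − 115)·170 = 14450.

CS = 14450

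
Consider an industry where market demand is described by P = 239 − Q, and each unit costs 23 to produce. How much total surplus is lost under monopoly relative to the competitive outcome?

Competitive firms price at marginal cost: P = 23, giving Q = 216.
A monopolist chooses Q where MR = MC. MR = 239 − 2Q; setting this equal to 23 gives Q = 108 and P = 131.
DWL is the triangle between Q = 108 and Q = 216: ½·(216 − 108)·(131 − 23) = 5832.

DWL = 5832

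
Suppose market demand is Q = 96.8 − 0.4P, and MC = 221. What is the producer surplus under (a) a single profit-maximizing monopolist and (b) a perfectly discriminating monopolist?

Monopoly: PS = 44.1; Perfect PD: PS = 88.2

Inverting demand: P = 242 − 2.5Q.
A monopolist chooses Q where MR = MC. MR = 242 − 5Q; setting this equal to 221 gives Q = 4.2 and P = 231.5.
PS = (231.5 − 221)·4.2 = 44.1.
A perfectly discriminating monopolist sells every unit with P(Q) ≥ MC(Q), so output equals the competitive quantity Q = 8.4. Each buyer pays their reservation price, so CS = 0 and the firm captures all surplus.
PS = ½·(242 − 221)·8.4 = 88.2.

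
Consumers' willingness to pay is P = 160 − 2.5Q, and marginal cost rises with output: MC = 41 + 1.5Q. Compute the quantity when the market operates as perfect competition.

Q = 29.75

Under competition P = MC: 160 − 2.5Q = 41 + 1.5Q ⇒ Q = 29.75, P = 85.625.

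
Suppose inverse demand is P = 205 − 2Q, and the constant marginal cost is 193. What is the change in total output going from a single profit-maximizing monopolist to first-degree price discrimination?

Total output rises by 3

A monopolist chooses Q where MR = MC. MR = 205 − 4Q; setting this equal to 193 gives Q = 3 and P = 199.
Under first-degree price discrimination the firm charges each unit its demand price and produces up to where P = MC, i.e. Q = 6. Consumer surplus is zero; producer surplus equals total surplus.
Change in total output: 6 − 3 = 3.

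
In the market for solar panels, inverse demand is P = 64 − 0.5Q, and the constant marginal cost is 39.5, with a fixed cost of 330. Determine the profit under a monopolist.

The monopolist equates marginal revenue to marginal cost: 64 − Q = 39.5, so Q = 24.5. From demand, P = 51.75.
Profit = (51.75 − 39.5)·24.5 − 330 = −29.875.

Profit = −29.875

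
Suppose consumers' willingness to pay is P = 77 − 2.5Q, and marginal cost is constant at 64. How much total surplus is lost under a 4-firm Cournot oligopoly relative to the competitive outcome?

DWL = 1.352

Competitive firms price at marginal cost: P = 64, giving Q = 5.2.
With 4 symmetric Cournot firms, each firm's FOC gives 77 − 12.5q = 64, so q = 1.04, Q = 4·1.04 = 4.16, and P = 66.6.
DWL is the triangle between Q = 4.16 and Q = 5.2: ½·(5.2 − 4.16)·(66.6 − 64) = 1.352.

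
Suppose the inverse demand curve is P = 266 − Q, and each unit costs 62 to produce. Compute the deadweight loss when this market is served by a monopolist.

DWL = 5202

Perfect competition: P = MC = 62, so 266 − Q = 62 and Q = 204.
Monopoly sets MR = MC: 266 − 2Q = 62 ⇒ Q = 102, P = 266 − 102 = 164.
DWL is the triangle between Q = 102 and Q = 204: ½·(204 − 102)·(164 − 62) = 5202.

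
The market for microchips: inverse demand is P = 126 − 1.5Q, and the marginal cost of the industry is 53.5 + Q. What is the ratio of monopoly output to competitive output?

The monopolist equates marginal revenue to marginal cost: 126 − 3Q = 53.5 + Q, so Q = 18.125. From demand, P = 1581/16.
Competitive equilibrium sets price equal to marginal cost: 126 − 1.5Q = 53.5 + Q, so Q = 29 and P = 82.5.
Ratio Q_m/Q_c = 18.125/29 = 0.625.

Q_m/Q_c = 0.625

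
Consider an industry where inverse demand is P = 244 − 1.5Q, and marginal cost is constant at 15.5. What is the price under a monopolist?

P = 129.75

A monopolist chooses Q where MR = MC. MR = 244 − 3Q; setting this equal to 15.5 gives Q = 457/6 and P = 129.75.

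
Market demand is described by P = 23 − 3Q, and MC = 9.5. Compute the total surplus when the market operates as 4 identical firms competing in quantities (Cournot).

With 4 symmetric Cournot firms, each firm's FOC gives 23 − 15q = 9.5, so q = 0.9, Q = 4·0.9 = 3.6, and P = 12.2.
CS = ½·(23 − 12.2)·3.6 = 19.44; PS = (12.2 − 9.5)·3.6 = 9.72; TS = 29.16.

TS = 29.16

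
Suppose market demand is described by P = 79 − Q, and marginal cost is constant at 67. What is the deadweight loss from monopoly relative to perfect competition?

Under competition P = MC = 67, so Q = (79 − 67)/1 = 12.
The monopolist equates marginal revenue to marginal cost: 79 − 2Q = 67, so Q = 6. From demand, P = 73.
DWL is the triangle between Q = 6 and Q = 12: ½·(12 − 6)·(73 − 67) = 18.

DWL = 18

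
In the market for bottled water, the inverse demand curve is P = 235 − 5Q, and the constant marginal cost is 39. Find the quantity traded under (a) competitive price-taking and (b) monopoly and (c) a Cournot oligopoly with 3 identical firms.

Competitive firms price at marginal cost: P = 39, giving Q = 39.2.
The monopolist equates marginal revenue to marginal cost: 235 − 10Q = 39, so Q = 19.6. From demand, P = 137.
With 3 symmetric Cournot firms, each firm's FOC gives 235 − 20q = 39, so q = 9.8, Q = 3·9.8 = 29.4, and P = 88.

Competition: Q = 39.2; Monopoly: Q = 19.6; Cournot: Q = 29.4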